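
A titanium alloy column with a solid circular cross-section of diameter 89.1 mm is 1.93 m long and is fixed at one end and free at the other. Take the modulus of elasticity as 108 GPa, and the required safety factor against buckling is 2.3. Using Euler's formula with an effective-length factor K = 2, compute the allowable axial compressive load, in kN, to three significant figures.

P_allow = 96.2 kN

I = πd⁴/64 = π×89.1⁴/64 = 3.094×10^6 mm⁴.
Effective length L_e = KL = 2×1.93 m = 3860 mm.
Euler critical load P_cr = π²EI/L_e² = π²×108000×3.094×10^6/3860² = 221300 N.
P_allow = P_cr/n = 221300/2.3 = 96230 N.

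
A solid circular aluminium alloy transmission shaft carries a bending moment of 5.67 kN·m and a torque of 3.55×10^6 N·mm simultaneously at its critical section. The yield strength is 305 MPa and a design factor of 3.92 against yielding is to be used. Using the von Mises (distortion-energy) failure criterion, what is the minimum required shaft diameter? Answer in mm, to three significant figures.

d = 94.5 mm

σ_allow = σ_y/n = 305/3.92 = 77.81 MPa.
For a solid shaft σ_b = 32M/(πd³) and τ = 16T/(πd³), so the von Mises stress is σ' = (16/πd³)·√(4M²+3T²).
√(4M²+3T²) = √(4×(5.670×10^6)² + 3×(3.550×10^6)²) = 1.290×10^7 N·mm.
d³ = 16×1.290×10^7/(π×77.81) = 844400 mm³.
d = 94.52 mm.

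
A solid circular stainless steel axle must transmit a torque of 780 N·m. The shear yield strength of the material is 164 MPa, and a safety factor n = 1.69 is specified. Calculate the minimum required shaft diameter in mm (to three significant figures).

d = 34.5 mm

Allowable shear stress τ_allow = 164/1.69 = 97.04 MPa.
For a solid shaft τ = 16T/(πd³), so d³ = 16T/(π τ_allow) = 16×780000/(π×97.04) = 40940 mm³.
d = (40940)^(1/3) = 34.46 mm.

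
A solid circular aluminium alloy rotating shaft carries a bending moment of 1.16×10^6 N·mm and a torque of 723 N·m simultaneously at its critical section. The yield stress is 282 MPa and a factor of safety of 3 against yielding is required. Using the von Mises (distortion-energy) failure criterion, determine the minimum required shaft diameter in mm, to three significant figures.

σ_allow = σ_y/n = 282/3 = 94.00 MPa.
For a solid shaft σ_b = 32M/(πd³) and τ = 16T/(πd³), so the von Mises stress is σ' = (16/πd³)·√(4M²+3T²).
√(4M²+3T²) = √(4×(1.160×10^6)² + 3×(723000)²) = 2.636×10^6 N·mm.
d³ = 16×2.636×10^6/(π×94.00) = 142800 mm³.
d = 52.27 mm.

d = 52.3 mm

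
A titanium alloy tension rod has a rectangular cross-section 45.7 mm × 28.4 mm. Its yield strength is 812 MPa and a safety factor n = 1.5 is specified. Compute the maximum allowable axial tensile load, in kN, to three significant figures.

σ_allow = 812/1.5 = 541.3 MPa.
A = 45.7×28.4 = 1298 mm².
F_allow = σ_allow × A = 541.3×1298 = 702600 N.

F_allow = 703 kN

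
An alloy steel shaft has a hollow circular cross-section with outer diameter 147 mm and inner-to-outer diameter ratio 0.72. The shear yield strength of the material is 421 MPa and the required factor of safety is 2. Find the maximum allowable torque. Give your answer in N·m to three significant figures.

T_allow = 96000 N·m

τ_allow = 421/2 = 210.5 MPa.
For a hollow shaft T_allow = τ_allow·πd_o³(1−k⁴)/16 with 1−k⁴ = 0.7313, so πd_o³(1−k⁴)/16 = 456100 mm³.
T_allow = 210.5×456100 = 9.601×10^7 N·mm = 96010 N·m.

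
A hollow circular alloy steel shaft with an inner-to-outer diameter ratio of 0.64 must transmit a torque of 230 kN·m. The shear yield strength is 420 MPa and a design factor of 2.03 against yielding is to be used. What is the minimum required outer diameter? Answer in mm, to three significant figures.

d_o = 189 mm

τ_allow = 420/2.03 = 206.9 MPa.
For a hollow shaft τ = 16T/[πd_o³(1−k⁴)] with k = 0.64, so 1−k⁴ = 0.8322.
d_o³ = 16T/[π τ_allow (1−k⁴)] = 16×2.3000×10^8/(π×206.9×0.8322) = 6.803×10^6 mm³.
d_o = 189.5 mm.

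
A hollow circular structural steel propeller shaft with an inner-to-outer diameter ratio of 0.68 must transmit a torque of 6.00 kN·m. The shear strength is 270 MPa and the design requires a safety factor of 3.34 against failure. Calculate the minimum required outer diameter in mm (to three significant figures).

τ_allow = 270/3.34 = 80.84 MPa.
For a hollow shaft τ = 16T/[πd_o³(1−k⁴)] with k = 0.68, so 1−k⁴ = 0.7862.
d_o³ = 16T/[π τ_allow (1−k⁴)] = 16×6000000/(π×80.84×0.7862) = 480800 mm³.
d_o = 78.34 mm.

d_o = 78.3 mm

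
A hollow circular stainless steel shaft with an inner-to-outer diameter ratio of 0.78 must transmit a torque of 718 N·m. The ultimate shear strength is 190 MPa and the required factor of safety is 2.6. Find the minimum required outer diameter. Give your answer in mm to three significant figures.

τ_allow = 190/2.6 = 73.08 MPa.
For a hollow shaft τ = 16T/[πd_o³(1−k⁴)] with k = 0.78, so 1−k⁴ = 0.6298.
d_o³ = 16T/[π τ_allow (1−k⁴)] = 16×718000/(π×73.08×0.6298) = 79450 mm³.
d_o = 42.99 mm.

d_o = 43.0 mm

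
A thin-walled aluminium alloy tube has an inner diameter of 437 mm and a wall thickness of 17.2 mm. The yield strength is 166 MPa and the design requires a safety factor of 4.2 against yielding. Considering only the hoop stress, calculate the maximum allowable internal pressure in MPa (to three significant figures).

p_allow = 3.11 MPa

σ_allow = 166/4.2 = 39.52 MPa.
σ_h = pD/(2t) → p_allow = 2σ_allow t/D = 2×39.52×17.2/437 = 3.111 MPa.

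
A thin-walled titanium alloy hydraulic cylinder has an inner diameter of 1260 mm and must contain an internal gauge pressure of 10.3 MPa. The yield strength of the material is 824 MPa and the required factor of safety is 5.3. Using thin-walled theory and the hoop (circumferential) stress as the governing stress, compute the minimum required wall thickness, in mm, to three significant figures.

t = 41.7 mm

σ_allow = 824/5.3 = 155.5 MPa.
Hoop stress σ_h = pD/(2t), so t = pD/(2σ_allow) = 10.3×1260/(2×155.5) = 41.74 mm.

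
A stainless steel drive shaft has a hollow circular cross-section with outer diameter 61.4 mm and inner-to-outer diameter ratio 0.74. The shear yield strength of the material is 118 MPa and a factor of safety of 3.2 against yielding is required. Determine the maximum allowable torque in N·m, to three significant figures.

τ_allow = 118/3.2 = 36.88 MPa.
For a hollow shaft T_allow = τ_allow·πd_o³(1−k⁴)/16 with 1−k⁴ = 0.7001, so πd_o³(1−k⁴)/16 = 31820 mm³.
T_allow = 36.88×31820 = 1.173×10^6 N·mm = 1173 N·m.

T_allow = 1170 N·m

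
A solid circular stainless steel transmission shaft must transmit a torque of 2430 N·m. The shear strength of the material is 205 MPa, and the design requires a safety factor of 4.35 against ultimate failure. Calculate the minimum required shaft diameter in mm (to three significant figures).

d = 64.0 mm

Allowable shear stress τ_allow = 205/4.35 = 47.13 MPa.
For a solid shaft τ = 16T/(πd³), so d³ = 16T/(π τ_allow) = 16×2430000/(π×47.13) = 262600 mm³.
d = (262600)^(1/3) = 64.04 mm.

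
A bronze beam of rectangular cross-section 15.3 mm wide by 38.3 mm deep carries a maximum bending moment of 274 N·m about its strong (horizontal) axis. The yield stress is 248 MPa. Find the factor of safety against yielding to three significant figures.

Section modulus S = bh²/6 = 15.3×38.3²/6 = 3741 mm³.
σ = M/S = 274000/3741 = 73.25 MPa.
n = 248/73.25 = 3.386.

n = 3.39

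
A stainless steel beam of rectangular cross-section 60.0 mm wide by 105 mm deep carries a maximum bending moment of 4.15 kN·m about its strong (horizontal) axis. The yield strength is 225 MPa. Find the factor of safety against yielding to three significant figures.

n = 5.98

Section modulus S = bh²/6 = 60.0×105²/6 = 110200 mm³.
σ = M/S = 4150000/110200 = 37.64 MPa.
n = 225/37.64 = 5.977.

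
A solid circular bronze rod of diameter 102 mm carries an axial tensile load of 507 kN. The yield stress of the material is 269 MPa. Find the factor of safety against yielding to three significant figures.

A = πd²/4 = 8171 mm².
σ = F/A = 507000/8171 = 62.05 MPa.
n = 269/62.05 = 4.335.

n = 4.34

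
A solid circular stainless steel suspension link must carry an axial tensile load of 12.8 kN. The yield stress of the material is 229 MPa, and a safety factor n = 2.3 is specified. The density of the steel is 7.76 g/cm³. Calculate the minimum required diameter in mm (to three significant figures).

d = 12.8 mm

Allowable stress σ_allow = 229/2.3 = 99.57 MPa.
Required area A = F/σ_allow = 12800/99.57 = 128.6 mm².
A = πd²/4 → d = √(4A/π) = 12.79 mm.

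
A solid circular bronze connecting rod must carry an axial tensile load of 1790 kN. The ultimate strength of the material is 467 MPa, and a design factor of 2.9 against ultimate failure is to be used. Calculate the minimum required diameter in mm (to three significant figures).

Allowable stress σ_allow = 467/2.9 = 161.0 MPa.
Required area A = F/σ_allow = 1790000/161.0 = 11120 mm².
A = πd²/4 → d = √(4A/π) = 119.0 mm.

d = 119 mm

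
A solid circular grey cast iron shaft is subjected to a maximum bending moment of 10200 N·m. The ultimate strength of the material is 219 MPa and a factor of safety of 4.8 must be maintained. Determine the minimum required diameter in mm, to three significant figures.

d = 132 mm

σ_allow = 219/4.8 = 45.62 MPa.
For a solid circular section σ = 32M/(πd³), so d³ = 32M/(π σ_allow) = 32×1.0200×10^7/(π×45.62) = 2.277×10^6 mm³.
d = 131.6 mm.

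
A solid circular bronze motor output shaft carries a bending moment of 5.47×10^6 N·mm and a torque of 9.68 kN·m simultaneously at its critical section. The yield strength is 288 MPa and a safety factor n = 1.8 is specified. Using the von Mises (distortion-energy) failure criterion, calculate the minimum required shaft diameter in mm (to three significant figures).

d = 86.1 mm

σ_allow = σ_y/n = 288/1.8 = 160.0 MPa.
For a solid shaft σ_b = 32M/(πd³) and τ = 16T/(πd³), so the von Mises stress is σ' = (16/πd³)·√(4M²+3T²).
√(4M²+3T²) = √(4×(5.470×10^6)² + 3×(9.680×10^6)²) = 2.002×10^7 N·mm.
d³ = 16×2.002×10^7/(π×160.0) = 637200 mm³.
d = 86.05 mm.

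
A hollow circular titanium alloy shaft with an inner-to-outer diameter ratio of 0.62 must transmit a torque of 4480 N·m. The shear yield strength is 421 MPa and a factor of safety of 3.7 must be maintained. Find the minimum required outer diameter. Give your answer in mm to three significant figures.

d_o = 61.7 mm

τ_allow = 421/3.7 = 113.8 MPa.
For a hollow shaft τ = 16T/[πd_o³(1−k⁴)] with k = 0.62, so 1−k⁴ = 0.8522.
d_o³ = 16T/[π τ_allow (1−k⁴)] = 16×4480000/(π×113.8×0.8522) = 235300 mm³.
d_o = 61.74 mm.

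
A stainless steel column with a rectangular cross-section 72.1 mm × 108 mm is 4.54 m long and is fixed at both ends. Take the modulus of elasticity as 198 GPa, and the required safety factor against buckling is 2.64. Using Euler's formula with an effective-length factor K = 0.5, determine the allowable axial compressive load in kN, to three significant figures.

Buckling occurs about the weak axis: I_min = h·b³/12 = 108×72.1³/12 = 3.373×10^6 mm⁴ (b = 72.1 mm is the smaller dimension).
Effective length L_e = KL = 0.5×4.54 m = 2270 mm.
Euler critical load P_cr = π²EI/L_e² = π²×198000×3.373×10^6/2270² = 1.279×10^6 N.
P_allow = P_cr/n = 1.279×10^6/2.64 = 484600 N.

P_allow = 485 kN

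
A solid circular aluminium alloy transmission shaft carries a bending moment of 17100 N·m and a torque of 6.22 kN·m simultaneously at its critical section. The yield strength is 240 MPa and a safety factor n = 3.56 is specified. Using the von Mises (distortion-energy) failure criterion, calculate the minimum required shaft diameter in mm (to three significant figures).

d = 139 mm

σ_allow = σ_y/n = 240/3.56 = 67.42 MPa.
For a solid shaft σ_b = 32M/(πd³) and τ = 16T/(πd³), so the von Mises stress is σ' = (16/πd³)·√(4M²+3T²).
√(4M²+3T²) = √(4×(1.710×10^7)² + 3×(6.220×10^6)²) = 3.586×10^7 N·mm.
d³ = 16×3.586×10^7/(π×67.42) = 2.709×10^6 mm³.
d = 139.4 mm.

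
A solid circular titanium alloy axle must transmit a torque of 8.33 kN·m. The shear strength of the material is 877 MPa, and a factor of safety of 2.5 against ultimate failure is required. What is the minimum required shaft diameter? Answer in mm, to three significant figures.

Allowable shear stress τ_allow = 877/2.5 = 350.8 MPa.
For a solid shaft τ = 16T/(πd³), so d³ = 16T/(π τ_allow) = 16×8330000/(π×350.8) = 120900 mm³.
d = (120900)^(1/3) = 49.45 mm.

d = 49.5 mm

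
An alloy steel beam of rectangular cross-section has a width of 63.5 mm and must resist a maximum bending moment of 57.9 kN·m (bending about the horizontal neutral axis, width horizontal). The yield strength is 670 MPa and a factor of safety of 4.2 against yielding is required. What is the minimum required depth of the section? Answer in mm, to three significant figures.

σ_allow = 670/4.2 = 159.5 MPa.
For a rectangular section σ = 6M/(bh²), so h² = 6M/(b σ_allow) = 6×5.7900×10^7/(63.5×159.5) = 34290 mm².
h = 185.2 mm.

h = 185 mm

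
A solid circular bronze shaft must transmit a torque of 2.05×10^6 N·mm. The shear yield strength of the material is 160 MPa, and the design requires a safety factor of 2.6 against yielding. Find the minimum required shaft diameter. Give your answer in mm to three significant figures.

d = 55.4 mm

Allowable shear stress τ_allow = 160/2.6 = 61.54 MPa.
For a solid shaft τ = 16T/(πd³), so d³ = 16T/(π τ_allow) = 16×2050000/(π×61.54) = 169700 mm³.
d = (169700)^(1/3) = 55.36 mm.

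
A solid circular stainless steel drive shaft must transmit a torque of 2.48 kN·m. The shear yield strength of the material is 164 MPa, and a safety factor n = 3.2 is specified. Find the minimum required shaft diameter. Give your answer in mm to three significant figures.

d = 62.7 mm

Allowable shear stress τ_allow = 164/3.2 = 51.25 MPa.
For a solid shaft τ = 16T/(πd³), so d³ = 16T/(π τ_allow) = 16×2480000/(π×51.25) = 246400 mm³.
d = (246400)^(1/3) = 62.70 mm.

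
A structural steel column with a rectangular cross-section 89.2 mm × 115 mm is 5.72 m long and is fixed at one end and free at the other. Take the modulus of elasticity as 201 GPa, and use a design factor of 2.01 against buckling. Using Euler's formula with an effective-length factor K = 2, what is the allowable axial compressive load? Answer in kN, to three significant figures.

P_allow = 51.3 kN

Buckling occurs about the weak axis: I_min = h·b³/12 = 115×89.2³/12 = 6.802×10^6 mm⁴ (b = 89.2 mm is the smaller dimension).
Effective length L_e = KL = 2×5.72 m = 11440 mm.
Euler critical load P_cr = π²EI/L_e² = π²×201000×6.802×10^6/11440² = 103100 N.
P_allow = P_cr/n = 103100/2.01 = 51290 N.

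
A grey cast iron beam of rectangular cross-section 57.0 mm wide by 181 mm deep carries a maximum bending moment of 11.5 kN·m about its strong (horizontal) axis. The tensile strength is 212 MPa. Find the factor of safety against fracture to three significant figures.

Section modulus S = bh²/6 = 57.0×181²/6 = 311200 mm³.
σ = M/S = 1.1500×10^7/311200 = 36.95 MPa.
n = 212/36.95 = 5.737.

n = 5.74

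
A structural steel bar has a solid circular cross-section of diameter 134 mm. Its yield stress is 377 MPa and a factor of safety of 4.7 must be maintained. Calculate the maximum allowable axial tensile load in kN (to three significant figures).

F_allow = 1130 kN

σ_allow = 377/4.7 = 80.21 MPa.
A = πd²/4 = π×134²/4 = 14100 mm².
F_allow = σ_allow × A = 80.21×14100 = 1.131×10^6 N.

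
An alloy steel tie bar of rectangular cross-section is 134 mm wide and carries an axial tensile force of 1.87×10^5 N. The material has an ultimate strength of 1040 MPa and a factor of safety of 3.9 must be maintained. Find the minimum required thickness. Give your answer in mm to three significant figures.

σ_allow = 1040/3.9 = 266.7 MPa.
Required area A = F/σ_allow = 187000/266.7 = 701.2 mm².
t = A/w = 701.2/134 = 5.233 mm.

t = 5.23 mm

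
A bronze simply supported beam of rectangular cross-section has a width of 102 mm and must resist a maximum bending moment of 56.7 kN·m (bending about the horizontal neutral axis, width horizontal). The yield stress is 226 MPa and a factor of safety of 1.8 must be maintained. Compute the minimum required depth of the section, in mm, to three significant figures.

h = 163 mm

σ_allow = 226/1.8 = 125.6 MPa.
For a rectangular section σ = 6M/(bh²), so h² = 6M/(b σ_allow) = 6×5.6700×10^7/(102×125.6) = 26560 mm².
h = 163.0 mm.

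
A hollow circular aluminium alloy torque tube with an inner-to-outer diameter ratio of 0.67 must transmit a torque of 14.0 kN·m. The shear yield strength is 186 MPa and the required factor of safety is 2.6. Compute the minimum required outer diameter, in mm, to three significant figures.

d_o = 108 mm

τ_allow = 186/2.6 = 71.54 MPa.
For a hollow shaft τ = 16T/[πd_o³(1−k⁴)] with k = 0.67, so 1−k⁴ = 0.7985.
d_o³ = 16T/[π τ_allow (1−k⁴)] = 16×1.4000×10^7/(π×71.54×0.7985) = 1.248×10^6 mm³.
d_o = 107.7 mm.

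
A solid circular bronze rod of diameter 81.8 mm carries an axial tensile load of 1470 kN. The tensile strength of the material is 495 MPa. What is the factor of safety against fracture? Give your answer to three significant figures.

A = πd²/4 = 5255 mm².
σ = F/A = 1470000/5255 = 279.7 MPa.
n = 495/279.7 = 1.770.

n = 1.77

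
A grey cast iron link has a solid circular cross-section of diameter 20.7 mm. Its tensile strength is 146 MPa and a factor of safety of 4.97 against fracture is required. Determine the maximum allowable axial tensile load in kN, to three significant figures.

F_allow = 9.89 kN

σ_allow = 146/4.97 = 29.38 MPa.
A = πd²/4 = π×20.7²/4 = 336.5 mm².
F_allow = σ_allow × A = 29.38×336.5 = 9886 N.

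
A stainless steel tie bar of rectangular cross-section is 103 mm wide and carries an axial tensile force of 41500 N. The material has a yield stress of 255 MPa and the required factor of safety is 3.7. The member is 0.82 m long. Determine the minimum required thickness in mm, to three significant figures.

σ_allow = 255/3.7 = 68.92 MPa.
Required area A = F/σ_allow = 41500/68.92 = 602.2 mm².
t = A/w = 602.2/103 = 5.846 mm.

t = 5.85 mm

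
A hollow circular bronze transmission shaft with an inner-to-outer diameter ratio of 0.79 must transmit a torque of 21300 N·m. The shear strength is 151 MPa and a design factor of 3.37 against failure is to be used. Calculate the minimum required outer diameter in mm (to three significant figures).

d_o = 158 mm

τ_allow = 151/3.37 = 44.81 MPa.
For a hollow shaft τ = 16T/[πd_o³(1−k⁴)] with k = 0.79, so 1−k⁴ = 0.6105.
d_o³ = 16T/[π τ_allow (1−k⁴)] = 16×2.1300×10^7/(π×44.81×0.6105) = 3.966×10^6 mm³.
d_o = 158.3 mm.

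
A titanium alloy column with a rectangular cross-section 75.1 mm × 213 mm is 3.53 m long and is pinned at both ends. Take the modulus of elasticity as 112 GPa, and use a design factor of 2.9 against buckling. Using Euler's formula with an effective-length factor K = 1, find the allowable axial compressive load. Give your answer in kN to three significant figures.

P_allow = 230 kN

Buckling occurs about the weak axis: I_min = h·b³/12 = 213×75.1³/12 = 7.518×10^6 mm⁴ (b = 75.1 mm is the smaller dimension).
Effective length L_e = KL = 1×3.53 m = 3530 mm.
Euler critical load P_cr = π²EI/L_e² = π²×112000×7.518×10^6/3530² = 666900 N.
P_allow = P_cr/n = 666900/2.9 = 230000 N.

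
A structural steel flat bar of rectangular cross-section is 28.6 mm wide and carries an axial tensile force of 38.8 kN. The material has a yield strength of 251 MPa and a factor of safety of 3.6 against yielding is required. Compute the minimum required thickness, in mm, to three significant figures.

σ_allow = 251/3.6 = 69.72 MPa.
Required area A = F/σ_allow = 38800/69.72 = 556.5 mm².
t = A/w = 556.5/28.6 = 19.46 mm.

t = 19.5 mm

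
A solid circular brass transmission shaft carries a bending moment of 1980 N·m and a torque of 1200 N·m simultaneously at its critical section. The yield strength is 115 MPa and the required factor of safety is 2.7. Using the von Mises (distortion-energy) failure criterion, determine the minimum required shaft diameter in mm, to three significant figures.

d = 81.2 mm

σ_allow = σ_y/n = 115/2.7 = 42.59 MPa.
For a solid shaft σ_b = 32M/(πd³) and τ = 16T/(πd³), so the von Mises stress is σ' = (16/πd³)·√(4M²+3T²).
√(4M²+3T²) = √(4×(1.980×10^6)² + 3×(1.200×10^6)²) = 4.472×10^6 N·mm.
d³ = 16×4.472×10^6/(π×42.59) = 534800 mm³.
d = 81.17 mm.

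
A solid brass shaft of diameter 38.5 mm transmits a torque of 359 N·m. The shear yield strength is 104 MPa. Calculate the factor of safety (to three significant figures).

τ = 16T/(πd³) = 16×359000/(π×38.5³) = 32.04 MPa.
n = τ_limit/τ = 104/32.04 = 3.246.

n = 3.25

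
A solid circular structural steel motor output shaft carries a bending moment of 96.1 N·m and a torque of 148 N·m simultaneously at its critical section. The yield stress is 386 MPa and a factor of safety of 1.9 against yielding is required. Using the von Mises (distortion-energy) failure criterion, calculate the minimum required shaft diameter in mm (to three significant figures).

σ_allow = σ_y/n = 386/1.9 = 203.2 MPa.
For a solid shaft σ_b = 32M/(πd³) and τ = 16T/(πd³), so the von Mises stress is σ' = (16/πd³)·√(4M²+3T²).
√(4M²+3T²) = √(4×(96100)² + 3×(148000)²) = 320400 N·mm.
d³ = 16×320400/(π×203.2) = 8032 mm³.
d = 20.03 mm.

d = 20.0 mm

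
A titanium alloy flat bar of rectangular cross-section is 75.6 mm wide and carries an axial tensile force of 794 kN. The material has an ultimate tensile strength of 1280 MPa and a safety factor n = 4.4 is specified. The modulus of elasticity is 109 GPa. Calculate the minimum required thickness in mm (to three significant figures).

σ_allow = 1280/4.4 = 290.9 MPa.
Required area A = F/σ_allow = 794000/290.9 = 2729 mm².
t = A/w = 2729/75.6 = 36.10 mm.

t = 36.1 mm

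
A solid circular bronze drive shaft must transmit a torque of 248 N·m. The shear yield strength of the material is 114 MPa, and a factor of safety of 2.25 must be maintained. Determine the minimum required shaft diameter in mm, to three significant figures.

d = 29.2 mm

Allowable shear stress τ_allow = 114/2.25 = 50.67 MPa.
For a solid shaft τ = 16T/(πd³), so d³ = 16T/(π τ_allow) = 16×248000/(π×50.67) = 24930 mm³.
d = (24930)^(1/3) = 29.21 mm.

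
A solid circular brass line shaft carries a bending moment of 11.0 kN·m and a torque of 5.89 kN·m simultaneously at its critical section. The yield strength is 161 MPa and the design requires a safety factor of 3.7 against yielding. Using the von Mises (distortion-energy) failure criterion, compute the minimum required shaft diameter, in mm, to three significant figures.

σ_allow = σ_y/n = 161/3.7 = 43.51 MPa.
For a solid shaft σ_b = 32M/(πd³) and τ = 16T/(πd³), so the von Mises stress is σ' = (16/πd³)·√(4M²+3T²).
√(4M²+3T²) = √(4×(1.100×10^7)² + 3×(5.890×10^6)²) = 2.425×10^7 N·mm.
d³ = 16×2.425×10^7/(π×43.51) = 2.838×10^6 mm³.
d = 141.6 mm.

d = 142 mm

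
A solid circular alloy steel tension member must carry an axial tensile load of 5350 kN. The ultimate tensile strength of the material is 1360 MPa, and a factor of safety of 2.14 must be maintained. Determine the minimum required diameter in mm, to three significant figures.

Allowable stress σ_allow = 1360/2.14 = 635.5 MPa.
Required area A = F/σ_allow = 5350000/635.5 = 8418 mm².
A = πd²/4 → d = √(4A/π) = 103.5 mm.

d = 104 mm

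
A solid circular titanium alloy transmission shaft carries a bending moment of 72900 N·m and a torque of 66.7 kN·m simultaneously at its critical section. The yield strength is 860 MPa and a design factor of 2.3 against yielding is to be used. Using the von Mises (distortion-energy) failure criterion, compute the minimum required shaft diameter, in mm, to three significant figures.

σ_allow = σ_y/n = 860/2.3 = 373.9 MPa.
For a solid shaft σ_b = 32M/(πd³) and τ = 16T/(πd³), so the von Mises stress is σ' = (16/πd³)·√(4M²+3T²).
√(4M²+3T²) = √(4×(7.290×10^7)² + 3×(6.670×10^7)²) = 1.860×10^8 N·mm.
d³ = 16×1.860×10^8/(π×373.9) = 2.534×10^6 mm³.
d = 136.3 mm.

d = 136 mm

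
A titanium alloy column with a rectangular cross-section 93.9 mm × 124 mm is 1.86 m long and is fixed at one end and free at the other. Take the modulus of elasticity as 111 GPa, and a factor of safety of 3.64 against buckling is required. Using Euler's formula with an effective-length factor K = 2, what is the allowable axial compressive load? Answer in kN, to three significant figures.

P_allow = 186 kN

Buckling occurs about the weak axis: I_min = h·b³/12 = 124×93.9³/12 = 8.555×10^6 mm⁴ (b = 93.9 mm is the smaller dimension).
Effective length L_e = KL = 2×1.86 m = 3720 mm.
Euler critical load P_cr = π²EI/L_e² = π²×111000×8.555×10^6/3720² = 677300 N.
P_allow = P_cr/n = 677300/3.64 = 186100 N.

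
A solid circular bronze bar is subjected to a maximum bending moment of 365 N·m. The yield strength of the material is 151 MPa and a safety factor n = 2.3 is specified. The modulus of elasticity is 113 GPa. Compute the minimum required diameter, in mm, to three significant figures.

σ_allow = 151/2.3 = 65.65 MPa.
For a solid circular section σ = 32M/(πd³), so d³ = 32M/(π σ_allow) = 32×365000/(π×65.65) = 56630 mm³.
d = 38.40 mm.

d = 38.4 mm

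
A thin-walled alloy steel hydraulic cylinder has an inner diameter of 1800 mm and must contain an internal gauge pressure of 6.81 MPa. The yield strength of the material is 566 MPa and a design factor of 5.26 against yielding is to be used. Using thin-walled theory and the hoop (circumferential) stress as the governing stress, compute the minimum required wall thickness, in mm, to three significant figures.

σ_allow = 566/5.26 = 107.6 MPa.
Hoop stress σ_h = pD/(2t), so t = pD/(2σ_allow) = 6.81×1800/(2×107.6) = 56.96 mm.

t = 57.0 mm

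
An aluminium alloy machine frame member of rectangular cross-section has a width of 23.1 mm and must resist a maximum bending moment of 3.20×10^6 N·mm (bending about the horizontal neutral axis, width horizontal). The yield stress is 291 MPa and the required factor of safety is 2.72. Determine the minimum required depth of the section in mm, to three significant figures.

σ_allow = 291/2.72 = 107.0 MPa.
For a rectangular section σ = 6M/(bh²), so h² = 6M/(b σ_allow) = 6×3200000/(23.1×107.0) = 7769 mm².
h = 88.14 mm.

h = 88.1 mm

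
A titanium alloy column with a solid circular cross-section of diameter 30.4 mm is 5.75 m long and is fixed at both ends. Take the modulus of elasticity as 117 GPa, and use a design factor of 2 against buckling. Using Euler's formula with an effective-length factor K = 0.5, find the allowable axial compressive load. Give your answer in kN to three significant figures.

P_allow = 2.93 kN

I = πd⁴/64 = π×30.4⁴/64 = 41920 mm⁴.
Effective length L_e = KL = 0.5×5.75 m = 2875 mm.
Euler critical load P_cr = π²EI/L_e² = π²×117000×41920/2875² = 5857 N.
P_allow = P_cr/n = 5857/2 = 2928 N.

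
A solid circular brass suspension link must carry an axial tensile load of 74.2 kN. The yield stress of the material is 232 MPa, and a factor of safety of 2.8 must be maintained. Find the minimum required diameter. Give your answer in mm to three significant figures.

d = 33.8 mm

Allowable stress σ_allow = 232/2.8 = 82.86 MPa.
Required area A = F/σ_allow = 74200/82.86 = 895.5 mm².
A = πd²/4 → d = √(4A/π) = 33.77 mm.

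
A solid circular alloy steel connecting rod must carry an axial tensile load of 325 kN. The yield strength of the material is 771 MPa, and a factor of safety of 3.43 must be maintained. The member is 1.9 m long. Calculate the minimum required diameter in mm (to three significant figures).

Allowable stress σ_allow = 771/3.43 = 224.8 MPa.
Required area A = F/σ_allow = 325000/224.8 = 1446 mm².
A = πd²/4 → d = √(4A/π) = 42.91 mm.

d = 42.9 mm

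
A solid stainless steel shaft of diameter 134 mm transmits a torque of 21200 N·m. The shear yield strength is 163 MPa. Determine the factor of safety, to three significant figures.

τ = 16T/(πd³) = 16×2.1200×10^7/(π×134³) = 44.87 MPa.
n = τ_limit/τ = 163/44.87 = 3.632.

n = 3.63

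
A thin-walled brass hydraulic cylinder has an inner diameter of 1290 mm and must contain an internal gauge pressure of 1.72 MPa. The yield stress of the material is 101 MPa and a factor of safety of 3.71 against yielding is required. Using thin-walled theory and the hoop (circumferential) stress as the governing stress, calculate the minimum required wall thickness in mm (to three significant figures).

σ_allow = 101/3.71 = 27.22 MPa.
Hoop stress σ_h = pD/(2t), so t = pD/(2σ_allow) = 1.72×1290/(2×27.22) = 40.75 mm.

t = 40.8 mm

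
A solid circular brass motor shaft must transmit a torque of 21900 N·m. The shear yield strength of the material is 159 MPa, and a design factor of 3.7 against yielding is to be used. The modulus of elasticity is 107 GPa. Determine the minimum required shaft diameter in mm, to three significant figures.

d = 137 mm

Allowable shear stress τ_allow = 159/3.7 = 42.97 MPa.
For a solid shaft τ = 16T/(πd³), so d³ = 16T/(π τ_allow) = 16×2.1900×10^7/(π×42.97) = 2.595×10^6 mm³.
d = (2.595×10^6)^(1/3) = 137.4 mm.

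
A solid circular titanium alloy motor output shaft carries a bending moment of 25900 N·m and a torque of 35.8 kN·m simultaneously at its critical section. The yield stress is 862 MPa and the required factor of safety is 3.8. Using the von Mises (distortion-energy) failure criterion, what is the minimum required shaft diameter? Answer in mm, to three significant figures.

d = 122 mm

σ_allow = σ_y/n = 862/3.8 = 226.8 MPa.
For a solid shaft σ_b = 32M/(πd³) and τ = 16T/(πd³), so the von Mises stress is σ' = (16/πd³)·√(4M²+3T²).
√(4M²+3T²) = √(4×(2.590×10^7)² + 3×(3.580×10^7)²) = 8.080×10^7 N·mm.
d³ = 16×8.080×10^7/(π×226.8) = 1.814×10^6 mm³.
d = 122.0 mm.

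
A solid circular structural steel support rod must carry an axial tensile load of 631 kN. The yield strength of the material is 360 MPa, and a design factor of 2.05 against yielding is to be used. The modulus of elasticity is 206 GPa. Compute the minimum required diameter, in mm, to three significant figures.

d = 67.6 mm

Allowable stress σ_allow = 360/2.05 = 175.6 MPa.
Required area A = F/σ_allow = 631000/175.6 = 3593 mm².
A = πd²/4 → d = √(4A/π) = 67.64 mm.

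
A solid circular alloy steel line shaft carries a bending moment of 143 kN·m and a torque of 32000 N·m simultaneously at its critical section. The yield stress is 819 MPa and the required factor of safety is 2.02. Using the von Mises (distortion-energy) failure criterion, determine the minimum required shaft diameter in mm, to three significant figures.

σ_allow = σ_y/n = 819/2.02 = 405.4 MPa.
For a solid shaft σ_b = 32M/(πd³) and τ = 16T/(πd³), so the von Mises stress is σ' = (16/πd³)·√(4M²+3T²).
√(4M²+3T²) = √(4×(1.430×10^8)² + 3×(3.200×10^7)²) = 2.913×10^8 N·mm.
d³ = 16×2.913×10^8/(π×405.4) = 3.659×10^6 mm³.
d = 154.1 mm.

d = 154 mm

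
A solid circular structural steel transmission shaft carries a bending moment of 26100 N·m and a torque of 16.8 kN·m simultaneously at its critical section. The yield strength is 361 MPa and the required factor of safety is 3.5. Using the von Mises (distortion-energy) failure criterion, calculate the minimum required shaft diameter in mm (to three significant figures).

σ_allow = σ_y/n = 361/3.5 = 103.1 MPa.
For a solid shaft σ_b = 32M/(πd³) and τ = 16T/(πd³), so the von Mises stress is σ' = (16/πd³)·√(4M²+3T²).
√(4M²+3T²) = √(4×(2.610×10^7)² + 3×(1.680×10^7)²) = 5.976×10^7 N·mm.
d³ = 16×5.976×10^7/(π×103.1) = 2.951×10^6 mm³.
d = 143.4 mm.

d = 143 mm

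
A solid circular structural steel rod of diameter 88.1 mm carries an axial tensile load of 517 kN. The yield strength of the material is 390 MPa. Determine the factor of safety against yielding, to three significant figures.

A = πd²/4 = 6096 mm².
σ = F/A = 517000/6096 = 84.81 MPa.
n = 390/84.81 = 4.598.

n = 4.60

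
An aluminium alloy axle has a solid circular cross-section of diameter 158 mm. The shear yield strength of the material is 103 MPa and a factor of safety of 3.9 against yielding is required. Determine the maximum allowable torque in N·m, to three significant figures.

τ_allow = 103/3.9 = 26.41 MPa.
For a solid shaft T_allow = τ_allow·πd³/16; πd³/16 = π×158³/16 = 774500 mm³.
T_allow = 26.41×774500 = 2.045×10^7 N·mm = 20450 N·m.

T_allow = 20500 N·m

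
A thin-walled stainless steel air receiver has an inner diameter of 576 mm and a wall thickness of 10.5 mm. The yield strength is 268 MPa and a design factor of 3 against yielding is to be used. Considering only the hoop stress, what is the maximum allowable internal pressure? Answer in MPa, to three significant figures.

σ_allow = 268/3 = 89.33 MPa.
σ_h = pD/(2t) → p_allow = 2σ_allow t/D = 2×89.33×10.5/576 = 3.257 MPa.

p_allow = 3.26 MPa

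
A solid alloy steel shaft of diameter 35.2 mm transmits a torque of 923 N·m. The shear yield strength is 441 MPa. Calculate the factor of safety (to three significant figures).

τ = 16T/(πd³) = 16×923000/(π×35.2³) = 107.8 MPa.
n = τ_limit/τ = 441/107.8 = 4.092.

n = 4.09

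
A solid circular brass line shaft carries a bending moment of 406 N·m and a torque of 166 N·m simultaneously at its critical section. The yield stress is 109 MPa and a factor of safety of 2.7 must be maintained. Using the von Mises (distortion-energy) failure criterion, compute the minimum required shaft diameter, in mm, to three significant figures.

σ_allow = σ_y/n = 109/2.7 = 40.37 MPa.
For a solid shaft σ_b = 32M/(πd³) and τ = 16T/(πd³), so the von Mises stress is σ' = (16/πd³)·√(4M²+3T²).
√(4M²+3T²) = √(4×(406000)² + 3×(166000)²) = 861400 N·mm.
d³ = 16×861400/(π×40.37) = 108700 mm³.
d = 47.72 mm.

d = 47.7 mm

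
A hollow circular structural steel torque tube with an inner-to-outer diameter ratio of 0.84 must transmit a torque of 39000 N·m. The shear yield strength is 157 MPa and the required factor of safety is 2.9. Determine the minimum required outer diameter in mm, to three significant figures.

τ_allow = 157/2.9 = 54.14 MPa.
For a hollow shaft τ = 16T/[πd_o³(1−k⁴)] with k = 0.84, so 1−k⁴ = 0.5021.
d_o³ = 16T/[π τ_allow (1−k⁴)] = 16×3.9000×10^7/(π×54.14×0.5021) = 7.307×10^6 mm³.
d_o = 194.0 mm.

d_o = 194 mm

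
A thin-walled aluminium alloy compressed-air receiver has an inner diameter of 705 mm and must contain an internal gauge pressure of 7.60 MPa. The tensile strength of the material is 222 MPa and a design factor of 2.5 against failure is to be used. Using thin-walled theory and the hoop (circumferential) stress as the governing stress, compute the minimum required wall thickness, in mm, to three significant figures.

σ_allow = 222/2.5 = 88.80 MPa.
Hoop stress σ_h = pD/(2t), so t = pD/(2σ_allow) = 7.60×705/(2×88.80) = 30.17 mm.

t = 30.2 mm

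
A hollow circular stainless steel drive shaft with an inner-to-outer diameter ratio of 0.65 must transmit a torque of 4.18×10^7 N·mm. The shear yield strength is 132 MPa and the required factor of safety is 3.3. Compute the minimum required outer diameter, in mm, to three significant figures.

τ_allow = 132/3.3 = 40.00 MPa.
For a hollow shaft τ = 16T/[πd_o³(1−k⁴)] with k = 0.65, so 1−k⁴ = 0.8215.
d_o³ = 16T/[π τ_allow (1−k⁴)] = 16×4.1800×10^7/(π×40.00×0.8215) = 6.479×10^6 mm³.
d_o = 186.4 mm.

d_o = 186 mm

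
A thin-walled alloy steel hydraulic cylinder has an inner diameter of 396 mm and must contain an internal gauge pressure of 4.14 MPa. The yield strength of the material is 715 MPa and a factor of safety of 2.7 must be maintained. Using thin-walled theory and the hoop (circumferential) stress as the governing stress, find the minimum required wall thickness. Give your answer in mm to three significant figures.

σ_allow = 715/2.7 = 264.8 MPa.
Hoop stress σ_h = pD/(2t), so t = pD/(2σ_allow) = 4.14×396/(2×264.8) = 3.095 mm.

t = 3.10 mm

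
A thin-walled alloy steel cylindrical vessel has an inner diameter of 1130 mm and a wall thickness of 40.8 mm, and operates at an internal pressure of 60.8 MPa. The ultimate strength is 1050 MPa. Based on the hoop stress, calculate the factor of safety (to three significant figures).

n = 1.25

σ_h = pD/(2t) = 60.8×1130/(2×40.8) = 842.0 MPa.
n = 1050/842.0 = 1.247.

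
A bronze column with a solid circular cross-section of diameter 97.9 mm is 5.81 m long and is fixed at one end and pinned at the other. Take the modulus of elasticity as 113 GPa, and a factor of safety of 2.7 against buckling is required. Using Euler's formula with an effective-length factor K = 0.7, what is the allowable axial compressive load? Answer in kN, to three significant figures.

I = πd⁴/64 = π×97.9⁴/64 = 4.509×10^6 mm⁴.
Effective length L_e = KL = 0.7×5.81 m = 4067 mm.
Euler critical load P_cr = π²EI/L_e² = π²×113000×4.509×10^6/4067² = 304000 N.
P_allow = P_cr/n = 304000/2.7 = 112600 N.

P_allow = 113 kN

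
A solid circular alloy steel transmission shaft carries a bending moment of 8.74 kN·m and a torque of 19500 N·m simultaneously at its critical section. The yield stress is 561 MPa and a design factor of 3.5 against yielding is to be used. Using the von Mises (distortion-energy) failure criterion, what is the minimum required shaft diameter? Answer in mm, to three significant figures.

σ_allow = σ_y/n = 561/3.5 = 160.3 MPa.
For a solid shaft σ_b = 32M/(πd³) and τ = 16T/(πd³), so the von Mises stress is σ' = (16/πd³)·√(4M²+3T²).
√(4M²+3T²) = √(4×(8.740×10^6)² + 3×(1.950×10^7)²) = 3.803×10^7 N·mm.
d³ = 16×3.803×10^7/(π×160.3) = 1.208×10^6 mm³.
d = 106.5 mm.

d = 107 mm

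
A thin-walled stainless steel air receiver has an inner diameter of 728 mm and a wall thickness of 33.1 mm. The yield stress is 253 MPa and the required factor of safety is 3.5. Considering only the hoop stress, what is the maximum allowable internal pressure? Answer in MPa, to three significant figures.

p_allow = 6.57 MPa

σ_allow = 253/3.5 = 72.29 MPa.
σ_h = pD/(2t) → p_allow = 2σ_allow t/D = 2×72.29×33.1/728 = 6.573 MPa.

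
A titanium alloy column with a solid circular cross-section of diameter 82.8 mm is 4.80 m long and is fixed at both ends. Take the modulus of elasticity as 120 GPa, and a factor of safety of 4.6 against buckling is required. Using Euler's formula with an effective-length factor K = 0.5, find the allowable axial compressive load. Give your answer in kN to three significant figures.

I = πd⁴/64 = π×82.8⁴/64 = 2.307×10^6 mm⁴.
Effective length L_e = KL = 0.5×4.80 m = 2400 mm.
Euler critical load P_cr = π²EI/L_e² = π²×120000×2.307×10^6/2400² = 474400 N.
P_allow = P_cr/n = 474400/4.6 = 103100 N.

P_allow = 103 kN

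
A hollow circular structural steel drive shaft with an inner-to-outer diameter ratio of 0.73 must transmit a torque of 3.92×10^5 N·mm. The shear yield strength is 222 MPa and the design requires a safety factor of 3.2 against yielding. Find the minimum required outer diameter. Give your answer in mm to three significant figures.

τ_allow = 222/3.2 = 69.38 MPa.
For a hollow shaft τ = 16T/[πd_o³(1−k⁴)] with k = 0.73, so 1−k⁴ = 0.7160.
d_o³ = 16T/[π τ_allow (1−k⁴)] = 16×392000/(π×69.38×0.7160) = 40190 mm³.
d_o = 34.25 mm.

d_o = 34.3 mm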